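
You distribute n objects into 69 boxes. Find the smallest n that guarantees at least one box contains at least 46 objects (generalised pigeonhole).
n = (46 − 1)·69 + 1 = 3106

By the generalised pigeonhole principle, to guarantee some box contains ≥ r objects we need more than (r − 1) · k objects total. Threshold: n = (r − 1) · k + 1. With r = 46 and k = 69: n = 45 · 69 + 1 = 3105 + 1 = 3106. For n = 3105 = 45 · 69, we can put exactly 45 objects in every box, avoiding 46 in any single one — so 3106 is tight.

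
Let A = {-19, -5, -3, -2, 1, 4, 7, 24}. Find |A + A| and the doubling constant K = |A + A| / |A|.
K = |A + A| / |A| = 29/8

Enumerate A + A = {a + b : a, b ∈ A}. With |A| = 8, there are |A|^2 = 64 ordered sum pairs; collecting distinct values, A + A = {-38, -24, -22, -21, -18, -15, -12, -10, -8, -7, -6, -5, -4, -2, -1, 1, 2, 4, 5, 8, 11, 14, 19, 21, 22, 25, 28, 31, 48}, so |A + A| = 29. Thus K = 29/8. For comparison, the minimum possible |A + A| over all 8-element sets is 2·8 − 1 = 15 (so min K = 15/8), attained only by arithmetic progressions.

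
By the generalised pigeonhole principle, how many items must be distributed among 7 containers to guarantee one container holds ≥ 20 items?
n = (20 − 1)·7 + 1 = 134

By the generalised pigeonhole principle, to guarantee some box contains ≥ r objects we need more than (r − 1) · k objects total. Threshold: n = (r − 1) · k + 1. With r = 20 and k = 7: n = 19 · 7 + 1 = 133 + 1 = 134. For n = 133 = 19 · 7, we can put exactly 19 objects in every box, avoiding 20 in any single one — so 134 is tight.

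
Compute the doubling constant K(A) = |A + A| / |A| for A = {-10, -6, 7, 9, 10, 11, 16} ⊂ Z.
K = |A + A| / |A| = 25/7

Enumerate A + A = {a + b : a, b ∈ A}. With |A| = 7, there are |A|^2 = 49 ordered sum pairs; collecting distinct values, A + A = {-20, -16, -12, -3, -1, 0, 1, 3, 4, 5, 6, 10, 14, 16, 17, 18, 19, 20, 21, 22, 23, 25, 26, 27, 32}, so |A + A| = 25. Thus K = 25/7. For comparison, the minimum possible |A + A| over all 7-element sets is 2·7 − 1 = 13 (so min K = 13/7), attained only by arithmetic progressions.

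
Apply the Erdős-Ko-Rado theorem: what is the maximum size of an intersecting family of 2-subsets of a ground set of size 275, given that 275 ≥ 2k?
max |F| = C(274, 1) = 274

Erdős-Ko-Rado (1961): when n ≥ 2k, max |F| = C(n−1, k−1). The bound is attained by the star {A : i ∈ A} for any fixed i ∈ [n]. Here C(275−1, 2−1) = C(274, 1) = 274.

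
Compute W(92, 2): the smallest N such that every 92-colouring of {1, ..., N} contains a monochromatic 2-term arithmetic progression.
W(92, 2) = 92 + 1 = 93

A 2-term AP is any pair of integers, so a monochromatic 2-AP exists iff some colour is used at least twice. With 92 colours, the colouring i ↦ i on {1, ..., 92} uses each colour once, avoiding any monochromatic pair, so W(92, 2) > 92. For {1, ..., 93}, pigeonhole forces two integers of the same colour, which form a monochromatic 2-AP. Hence W(92, 2) = 93.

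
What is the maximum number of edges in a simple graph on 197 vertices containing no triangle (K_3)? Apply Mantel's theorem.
ex(197, K_3) = ⌊197^2/4⌋ = 9702

Mantel (1907): a triangle-free graph on n vertices has at most ⌊n^2/4⌋ edges, with equality for the complete bipartite graph K_{⌊n/2⌋, ⌈n/2⌉}. For n = 197: ⌊197^2/4⌋ = ⌊38809/4⌋ = 9702. The extremal graph is K_{98, 99}, which has 98·99 = 9702 edges.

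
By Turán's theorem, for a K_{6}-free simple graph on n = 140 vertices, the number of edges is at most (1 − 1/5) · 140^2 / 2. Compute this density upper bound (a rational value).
Turán density bound = (4/5) · 140^2/2 = 7840

Turán's theorem: ex(n, K_{r+1}) is achieved by the complete r-partite Turán graph T(n, r) with parts as balanced as possible, and is at most (1 − 1/r) · n^2/2. For r = 5, n = 140: the density bound is (4/5) · 19600/2 = 7840. Since 5 ∣ 140, the Turán graph T(140, 5) has parts of equal size 28, and its edge count e(T(140, 5)) = 7840 attains the density bound exactly.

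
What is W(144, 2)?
W(144, 2) = 144 + 1 = 145

A 2-term AP is any pair of integers, so a monochromatic 2-AP exists iff some colour is used at least twice. With 144 colours, the colouring i ↦ i on {1, ..., 144} uses each colour once, avoiding any monochromatic pair, so W(144, 2) > 144. For {1, ..., 145}, pigeonhole forces two integers of the same colour, which form a monochromatic 2-AP. Hence W(144, 2) = 145.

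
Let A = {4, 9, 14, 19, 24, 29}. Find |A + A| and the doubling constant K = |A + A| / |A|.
K = |A + A| / |A| = 11/6

Enumerate A + A = {a + b : a, b ∈ A}. With |A| = 6, there are |A|^2 = 36 ordered sum pairs; collecting distinct values, A + A = {8, 13, 18, 23, 28, 33, 38, 43, 48, 53, 58}, so |A + A| = 11. Thus K = 11/6. Here |A + A| = 2|A| − 1 = 11, the minimum possible — so K = 11/6 is minimal, which holds iff A is an arithmetic progression.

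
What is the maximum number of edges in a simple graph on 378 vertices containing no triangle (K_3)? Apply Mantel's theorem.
ex(378, K_3) = ⌊378^2/4⌋ = 35721

Mantel (1907): a triangle-free graph on n vertices has at most ⌊n^2/4⌋ edges, with equality for the complete bipartite graph K_{⌊n/2⌋, ⌈n/2⌉}. For n = 378: ⌊378^2/4⌋ = ⌊142884/4⌋ = 35721. The extremal graph is K_{189, 189}, which has 189·189 = 35721 edges.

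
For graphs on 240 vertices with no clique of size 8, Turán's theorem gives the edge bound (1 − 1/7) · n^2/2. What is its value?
Turán density bound = (6/7) · 240^2/2 = 172800/7 ≈ 24685.7143

Turán's theorem: ex(n, K_{r+1}) is achieved by the complete r-partite Turán graph T(n, r) with parts as balanced as possible, and is at most (1 − 1/r) · n^2/2. For r = 7, n = 240: the density bound is (6/7) · 57600/2 = 172800/7 ≈ 24685.7143. The integer-valued extremum is e(T(240, 7)) = 24685, which is strictly less than the density bound 172800/7 since 7 ∤ 240 (the parts of T(240, 7) cannot all be equal).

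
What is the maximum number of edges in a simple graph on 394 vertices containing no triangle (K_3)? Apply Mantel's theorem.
ex(394, K_3) = ⌊394^2/4⌋ = 38809

Mantel (1907): a triangle-free graph on n vertices has at most ⌊n^2/4⌋ edges, with equality for the complete bipartite graph K_{⌊n/2⌋, ⌈n/2⌉}. For n = 394: ⌊394^2/4⌋ = ⌊155236/4⌋ = 38809. The extremal graph is K_{197, 197}, which has 197·197 = 38809 edges.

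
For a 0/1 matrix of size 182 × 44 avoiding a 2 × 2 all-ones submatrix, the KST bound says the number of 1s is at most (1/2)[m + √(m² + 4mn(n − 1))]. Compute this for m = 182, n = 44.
z(182, 44; 2, 2) ≤ (1/2)[182 + √(182² + 4·182·44·43)] = (1/2)[182 + √1410500] = 684.8224

Kővári–Sós–Turán: let r_1, ..., r_182 be the row sums and z = Σ r_i the total number of 1s. Each pair of columns can share at most one row with both entries 1 (else a 2×2 all-ones block appears), so Σ_i C(r_i, 2) ≤ C(44, 2) = 946. By convexity Σ_i C(r_i, 2) ≥ 182·C(z/182, 2) = z(z − 182)/(2·182), giving z² − 182z − 182·44·43 ≤ 0 and hence z ≤ (1/2)[182 + √(33124 + 4·344344)] = (1/2)[182 + √1410500] ≈ (1/2)(182 + 1187.6447) = 684.8224.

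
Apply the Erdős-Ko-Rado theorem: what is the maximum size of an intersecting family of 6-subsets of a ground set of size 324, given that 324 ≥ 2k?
max |F| = C(323, 5) = 28400294384

Erdős-Ko-Rado (1961): when n ≥ 2k, max |F| = C(n−1, k−1). The bound is attained by the star {A : i ∈ A} for any fixed i ∈ [n]. Here C(324−1, 6−1) = C(323, 5) = 28400294384.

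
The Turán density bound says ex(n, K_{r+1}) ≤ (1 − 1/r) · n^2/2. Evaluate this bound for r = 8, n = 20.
Turán density bound = (7/8) · 20^2/2 = 175

Turán's theorem: ex(n, K_{r+1}) is achieved by the complete r-partite Turán graph T(n, r) with parts as balanced as possible, and is at most (1 − 1/r) · n^2/2. For r = 8, n = 20: the density bound is (7/8) · 400/2 = 175. The integer-valued extremum is e(T(20, 8)) = 174, which is strictly less than the density bound 175 since 8 ∤ 20 (the parts of T(20, 8) cannot all be equal).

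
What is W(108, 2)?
W(108, 2) = 108 + 1 = 109

A 2-term AP is any pair of integers, so a monochromatic 2-AP exists iff some colour is used at least twice. With 108 colours, the colouring i ↦ i on {1, ..., 108} uses each colour once, avoiding any monochromatic pair, so W(108, 2) > 108. For {1, ..., 109}, pigeonhole forces two integers of the same colour, which form a monochromatic 2-AP. Hence W(108, 2) = 109.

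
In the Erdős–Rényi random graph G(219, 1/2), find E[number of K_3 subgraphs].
E[# K_3] = C(219, 3) · (1/2)^C(3, 2) = 1726669 / 2^3 = 215833.625

For each 3-subset S of vertices (there are C(219, 3) = 1726669 such S), let X_S = 1 if S induces a K_3 (all C(3, 2) = 3 edges present). Then P(X_S = 1) = (1/2)^3 = 1/8. By linearity of expectation, E[# K_3] = C(219, 3) · (1/2)^3 = 1726669 / 8 = 215833.625.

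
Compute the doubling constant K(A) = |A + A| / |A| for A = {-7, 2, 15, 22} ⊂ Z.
K = |A + A| / |A| = 10/4 = 5/2

Enumerate A + A = {a + b : a, b ∈ A}. With |A| = 4, there are |A|^2 = 16 ordered sum pairs; collecting distinct values, A + A = {-14, -5, 4, 8, 15, 17, 24, 30, 37, 44}, so |A + A| = 10. Thus K = 10/4 = 5/2. For comparison, the minimum possible |A + A| over all 4-element sets is 2·4 − 1 = 7 (so min K = 7/4), attained only by arithmetic progressions.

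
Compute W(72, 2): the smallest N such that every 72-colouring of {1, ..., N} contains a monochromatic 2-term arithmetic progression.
W(72, 2) = 72 + 1 = 73

A 2-term AP is any pair of integers, so a monochromatic 2-AP exists iff some colour is used at least twice. With 72 colours, the colouring i ↦ i on {1, ..., 72} uses each colour once, avoiding any monochromatic pair, so W(72, 2) > 72. For {1, ..., 73}, pigeonhole forces two integers of the same colour, which form a monochromatic 2-AP. Hence W(72, 2) = 73.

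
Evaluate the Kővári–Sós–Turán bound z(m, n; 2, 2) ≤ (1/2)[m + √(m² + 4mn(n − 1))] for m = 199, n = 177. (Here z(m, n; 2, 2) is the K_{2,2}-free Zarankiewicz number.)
z(199, 177; 2, 2) ≤ (1/2)[199 + √(199² + 4·199·177·176)] = (1/2)[199 + √24836593] = 2591.3163

Kővári–Sós–Turán: let r_1, ..., r_199 be the row sums and z = Σ r_i the total number of 1s. Each pair of columns can share at most one row with both entries 1 (else a 2×2 all-ones block appears), so Σ_i C(r_i, 2) ≤ C(177, 2) = 15576. By convexity Σ_i C(r_i, 2) ≥ 199·C(z/199, 2) = z(z − 199)/(2·199), giving z² − 199z − 199·177·176 ≤ 0 and hence z ≤ (1/2)[199 + √(39601 + 4·6199248)] = (1/2)[199 + √24836593] ≈ (1/2)(199 + 4983.6325) = 2591.3163.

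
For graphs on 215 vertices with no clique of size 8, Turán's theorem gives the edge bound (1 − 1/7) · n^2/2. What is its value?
Turán density bound = (6/7) · 215^2/2 = 138675/7 ≈ 19810.7143

Turán's theorem: ex(n, K_{r+1}) is achieved by the complete r-partite Turán graph T(n, r) with parts as balanced as possible, and is at most (1 − 1/r) · n^2/2. For r = 7, n = 215: the density bound is (6/7) · 46225/2 = 138675/7 ≈ 19810.7143. The integer-valued extremum is e(T(215, 7)) = 19810, which is strictly less than the density bound 138675/7 since 7 ∤ 215 (the parts of T(215, 7) cannot all be equal).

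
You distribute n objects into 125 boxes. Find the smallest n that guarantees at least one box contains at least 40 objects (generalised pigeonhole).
n = (40 − 1)·125 + 1 = 4876

By the generalised pigeonhole principle, to guarantee some box contains ≥ r objects we need more than (r − 1) · k objects total. Threshold: n = (r − 1) · k + 1. With r = 40 and k = 125: n = 39 · 125 + 1 = 4875 + 1 = 4876. For n = 4875 = 39 · 125, we can put exactly 39 objects in every box, avoiding 40 in any single one — so 4876 is tight.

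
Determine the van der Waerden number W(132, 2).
W(132, 2) = 132 + 1 = 133

A 2-term AP is any pair of integers, so a monochromatic 2-AP exists iff some colour is used at least twice. With 132 colours, the colouring i ↦ i on {1, ..., 132} uses each colour once, avoiding any monochromatic pair, so W(132, 2) > 132. For {1, ..., 133}, pigeonhole forces two integers of the same colour, which form a monochromatic 2-AP. Hence W(132, 2) = 133.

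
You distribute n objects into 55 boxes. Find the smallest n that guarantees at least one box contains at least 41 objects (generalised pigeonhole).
n = (41 − 1)·55 + 1 = 2201

By the generalised pigeonhole principle, to guarantee some box contains ≥ r objects we need more than (r − 1) · k objects total. Threshold: n = (r − 1) · k + 1. With r = 41 and k = 55: n = 40 · 55 + 1 = 2200 + 1 = 2201. For n = 2200 = 40 · 55, we can put exactly 40 objects in every box, avoiding 41 in any single one — so 2201 is tight.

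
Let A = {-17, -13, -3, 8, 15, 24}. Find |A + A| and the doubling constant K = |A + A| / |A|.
K = |A + A| / |A| = 21/6 = 7/2

Enumerate A + A = {a + b : a, b ∈ A}. With |A| = 6, there are |A|^2 = 36 ordered sum pairs; collecting distinct values, A + A = {-34, -30, -26, -20, -16, -9, -6, -5, -2, 2, 5, 7, 11, 12, 16, 21, 23, 30, 32, 39, 48}, so |A + A| = 21. Thus K = 21/6 = 7/2. For comparison, the minimum possible |A + A| over all 6-element sets is 2·6 − 1 = 11 (so min K = 11/6), attained only by arithmetic progressions.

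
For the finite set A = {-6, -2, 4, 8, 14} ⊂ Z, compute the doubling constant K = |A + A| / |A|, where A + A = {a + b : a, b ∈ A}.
K = |A + A| / |A| = 12/5

Enumerate A + A = {a + b : a, b ∈ A}. With |A| = 5, there are |A|^2 = 25 ordered sum pairs; collecting distinct values, A + A = {-12, -8, -4, -2, 2, 6, 8, 12, 16, 18, 22, 28}, so |A + A| = 12. Thus K = 12/5. For comparison, the minimum possible |A + A| over all 5-element sets is 2·5 − 1 = 9 (so min K = 9/5), attained only by arithmetic progressions.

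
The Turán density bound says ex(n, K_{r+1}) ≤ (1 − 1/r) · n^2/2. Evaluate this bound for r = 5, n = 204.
Turán density bound = (4/5) · 204^2/2 = 83232/5 ≈ 16646.4

Turán's theorem: ex(n, K_{r+1}) is achieved by the complete r-partite Turán graph T(n, r) with parts as balanced as possible, and is at most (1 − 1/r) · n^2/2. For r = 5, n = 204: the density bound is (4/5) · 41616/2 = 83232/5 ≈ 16646.4. The integer-valued extremum is e(T(204, 5)) = 16646, which is strictly less than the density bound 83232/5 since 5 ∤ 204 (the parts of T(204, 5) cannot all be equal).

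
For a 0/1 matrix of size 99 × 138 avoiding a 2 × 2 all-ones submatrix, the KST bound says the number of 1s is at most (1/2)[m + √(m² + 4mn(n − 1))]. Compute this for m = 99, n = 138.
z(99, 138; 2, 2) ≤ (1/2)[99 + √(99² + 4·99·138·137)] = (1/2)[99 + √7496577] = 1418.4939

Kővári–Sós–Turán: let r_1, ..., r_99 be the row sums and z = Σ r_i the total number of 1s. Each pair of columns can share at most one row with both entries 1 (else a 2×2 all-ones block appears), so Σ_i C(r_i, 2) ≤ C(138, 2) = 9453. By convexity Σ_i C(r_i, 2) ≥ 99·C(z/99, 2) = z(z − 99)/(2·99), giving z² − 99z − 99·138·137 ≤ 0 and hence z ≤ (1/2)[99 + √(9801 + 4·1871694)] = (1/2)[99 + √7496577] ≈ (1/2)(99 + 2737.9878) = 1418.4939.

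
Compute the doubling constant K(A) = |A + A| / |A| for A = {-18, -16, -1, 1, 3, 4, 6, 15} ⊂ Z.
K = |A + A| / |A| = 30/8 = 15/4

Enumerate A + A = {a + b : a, b ∈ A}. With |A| = 8, there are |A|^2 = 64 ordered sum pairs; collecting distinct values, A + A = {-36, -34, -32, -19, -17, -15, -14, -13, -12, -10, -3, -2, -1, 0, 2, 3, 4, 5, 6, 7, 8, 9, 10, 12, 14, 16, 18, 19, 21, 30}, so |A + A| = 30. Thus K = 30/8 = 15/4. For comparison, the minimum possible |A + A| over all 8-element sets is 2·8 − 1 = 15 (so min K = 15/8), attained only by arithmetic progressions.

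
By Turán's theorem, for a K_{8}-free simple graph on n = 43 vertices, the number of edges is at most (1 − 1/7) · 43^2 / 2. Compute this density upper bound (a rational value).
Turán density bound = (6/7) · 43^2/2 = 5547/7 ≈ 792.4286

Turán's theorem: ex(n, K_{r+1}) is achieved by the complete r-partite Turán graph T(n, r) with parts as balanced as possible, and is at most (1 − 1/r) · n^2/2. For r = 7, n = 43: the density bound is (6/7) · 1849/2 = 5547/7 ≈ 792.4286. The integer-valued extremum is e(T(43, 7)) = 792, which is strictly less than the density bound 5547/7 since 7 ∤ 43 (the parts of T(43, 7) cannot all be equal).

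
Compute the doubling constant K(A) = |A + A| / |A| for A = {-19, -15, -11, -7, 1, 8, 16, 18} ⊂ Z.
K = |A + A| / |A| = 28/8 = 7/2

Enumerate A + A = {a + b : a, b ∈ A}. With |A| = 8, there are |A|^2 = 64 ordered sum pairs; collecting distinct values, A + A = {-38, -34, -30, -26, -22, -18, -14, -11, -10, -7, -6, -3, -1, 1, 2, 3, 5, 7, 9, 11, 16, 17, 19, 24, 26, 32, 34, 36}, so |A + A| = 28. Thus K = 28/8 = 7/2. For comparison, the minimum possible |A + A| over all 8-element sets is 2·8 − 1 = 15 (so min K = 15/8), attained only by arithmetic progressions.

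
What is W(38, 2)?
W(38, 2) = 38 + 1 = 39

A 2-term AP is any pair of integers, so a monochromatic 2-AP exists iff some colour is used at least twice. With 38 colours, the colouring i ↦ i on {1, ..., 38} uses each colour once, avoiding any monochromatic pair, so W(38, 2) > 38. For {1, ..., 39}, pigeonhole forces two integers of the same colour, which form a monochromatic 2-AP. Hence W(38, 2) = 39.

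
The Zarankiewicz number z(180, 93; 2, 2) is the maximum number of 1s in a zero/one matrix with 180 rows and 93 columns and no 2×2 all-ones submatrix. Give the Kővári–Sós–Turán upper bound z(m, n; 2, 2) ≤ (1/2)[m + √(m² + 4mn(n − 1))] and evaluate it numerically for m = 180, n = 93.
z(180, 93; 2, 2) ≤ (1/2)[180 + √(180² + 4·180·93·92)] = (1/2)[180 + √6192720] = 1334.2588

Kővári–Sós–Turán: let r_1, ..., r_180 be the row sums and z = Σ r_i the total number of 1s. Each pair of columns can share at most one row with both entries 1 (else a 2×2 all-ones block appears), so Σ_i C(r_i, 2) ≤ C(93, 2) = 4278. By convexity Σ_i C(r_i, 2) ≥ 180·C(z/180, 2) = z(z − 180)/(2·180), giving z² − 180z − 180·93·92 ≤ 0 and hence z ≤ (1/2)[180 + √(32400 + 4·1540080)] = (1/2)[180 + √6192720] ≈ (1/2)(180 + 2488.5176) = 1334.2588.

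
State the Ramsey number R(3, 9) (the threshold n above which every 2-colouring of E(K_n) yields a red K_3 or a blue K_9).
R(3, 9) = 36

Lower bound: an explicit 2-colouring of K_{35} (typically a Paley-type or other structured construction) avoids a red K_3 and a blue K_9, showing R(3, 9) > 35.
Upper bound: the simple Erdős–Szekeres recurrence only gives R(3, 9) ≤ 37; the tight bound R(3, 9) ≤ 36 requires a sharper case analysis (or computer search) of 2-colourings of K_{36}.
Hence R(3, 9) = 36.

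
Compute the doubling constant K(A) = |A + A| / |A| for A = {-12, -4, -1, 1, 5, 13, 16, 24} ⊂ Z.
K = |A + A| / |A| = 31/8

Enumerate A + A = {a + b : a, b ∈ A}. With |A| = 8, there are |A|^2 = 64 ordered sum pairs; collecting distinct values, A + A = {-24, -16, -13, -11, -8, -7, -5, -3, -2, 0, 1, 2, 4, 6, 9, 10, 12, 14, 15, 17, 18, 20, 21, 23, 25, 26, 29, 32, 37, 40, 48}, so |A + A| = 31. Thus K = 31/8. For comparison, the minimum possible |A + A| over all 8-element sets is 2·8 − 1 = 15 (so min K = 15/8), attained only by arithmetic progressions.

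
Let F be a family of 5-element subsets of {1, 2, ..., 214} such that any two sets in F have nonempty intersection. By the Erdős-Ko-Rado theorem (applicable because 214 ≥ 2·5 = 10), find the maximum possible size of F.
max |F| = C(213, 4) = 83369265

Erdős-Ko-Rado (1961): when n ≥ 2k, max |F| = C(n−1, k−1). The bound is attained by the star {A : i ∈ A} for any fixed i ∈ [n]. Here C(214−1, 5−1) = C(213, 4) = 83369265.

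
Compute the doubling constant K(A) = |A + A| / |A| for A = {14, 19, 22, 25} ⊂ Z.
K = |A + A| / |A| = 9/4

Enumerate A + A = {a + b : a, b ∈ A}. With |A| = 4, there are |A|^2 = 16 ordered sum pairs; collecting distinct values, A + A = {28, 33, 36, 38, 39, 41, 44, 47, 50}, so |A + A| = 9. Thus K = 9/4. For comparison, the minimum possible |A + A| over all 4-element sets is 2·4 − 1 = 7 (so min K = 7/4), attained only by arithmetic progressions.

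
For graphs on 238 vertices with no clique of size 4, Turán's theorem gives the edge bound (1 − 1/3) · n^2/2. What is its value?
Turán density bound = (2/3) · 238^2/2 = 56644/3 ≈ 18881.3333

Turán's theorem: ex(n, K_{r+1}) is achieved by the complete r-partite Turán graph T(n, r) with parts as balanced as possible, and is at most (1 − 1/r) · n^2/2. For r = 3, n = 238: the density bound is (2/3) · 56644/2 = 56644/3 ≈ 18881.3333. The integer-valued extremum is e(T(238, 3)) = 18881, which is strictly less than the density bound 56644/3 since 3 ∤ 238 (the parts of T(238, 3) cannot all be equal).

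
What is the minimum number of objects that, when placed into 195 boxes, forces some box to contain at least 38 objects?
n = (38 − 1)·195 + 1 = 7216

By the generalised pigeonhole principle, to guarantee some box contains ≥ r objects we need more than (r − 1) · k objects total. Threshold: n = (r − 1) · k + 1. With r = 38 and k = 195: n = 37 · 195 + 1 = 7215 + 1 = 7216. For n = 7215 = 37 · 195, we can put exactly 37 objects in every box, avoiding 38 in any single one — so 7216 is tight.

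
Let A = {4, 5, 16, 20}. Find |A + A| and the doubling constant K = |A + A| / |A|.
K = |A + A| / |A| = 10/4 = 5/2

Enumerate A + A = {a + b : a, b ∈ A}. With |A| = 4, there are |A|^2 = 16 ordered sum pairs; collecting distinct values, A + A = {8, 9, 10, 20, 21, 24, 25, 32, 36, 40}, so |A + A| = 10. Thus K = 10/4 = 5/2. For comparison, the minimum possible |A + A| over all 4-element sets is 2·4 − 1 = 7 (so min K = 7/4), attained only by arithmetic progressions.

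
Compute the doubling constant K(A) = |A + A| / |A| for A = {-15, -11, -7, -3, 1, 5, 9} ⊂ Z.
K = |A + A| / |A| = 13/7

Enumerate A + A = {a + b : a, b ∈ A}. With |A| = 7, there are |A|^2 = 49 ordered sum pairs; collecting distinct values, A + A = {-30, -26, -22, -18, -14, -10, -6, -2, 2, 6, 10, 14, 18}, so |A + A| = 13. Thus K = 13/7. Here |A + A| = 2|A| − 1 = 13, the minimum possible — so K = 13/7 is minimal, which holds iff A is an arithmetic progression.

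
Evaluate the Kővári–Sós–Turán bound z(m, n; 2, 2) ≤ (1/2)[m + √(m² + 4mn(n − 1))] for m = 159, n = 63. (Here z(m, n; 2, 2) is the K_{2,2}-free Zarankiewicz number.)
z(159, 63; 2, 2) ≤ (1/2)[159 + √(159² + 4·159·63·62)] = (1/2)[159 + √2509497] = 871.5696

Kővári–Sós–Turán: let r_1, ..., r_159 be the row sums and z = Σ r_i the total number of 1s. Each pair of columns can share at most one row with both entries 1 (else a 2×2 all-ones block appears), so Σ_i C(r_i, 2) ≤ C(63, 2) = 1953. By convexity Σ_i C(r_i, 2) ≥ 159·C(z/159, 2) = z(z − 159)/(2·159), giving z² − 159z − 159·63·62 ≤ 0 and hence z ≤ (1/2)[159 + √(25281 + 4·621054)] = (1/2)[159 + √2509497] ≈ (1/2)(159 + 1584.1392) = 871.5696.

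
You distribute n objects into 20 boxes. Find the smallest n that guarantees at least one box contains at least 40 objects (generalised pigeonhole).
n = (40 − 1)·20 + 1 = 781

By the generalised pigeonhole principle, to guarantee some box contains ≥ r objects we need more than (r − 1) · k objects total. Threshold: n = (r − 1) · k + 1. With r = 40 and k = 20: n = 39 · 20 + 1 = 780 + 1 = 781. For n = 780 = 39 · 20, we can put exactly 39 objects in every box, avoiding 40 in any single one — so 781 is tight.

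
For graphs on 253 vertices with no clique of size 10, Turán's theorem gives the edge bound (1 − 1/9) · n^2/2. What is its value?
Turán density bound = (8/9) · 253^2/2 = 256036/9 ≈ 28448.4444

Turán's theorem: ex(n, K_{r+1}) is achieved by the complete r-partite Turán graph T(n, r) with parts as balanced as possible, and is at most (1 − 1/r) · n^2/2. For r = 9, n = 253: the density bound is (8/9) · 64009/2 = 256036/9 ≈ 28448.4444. The integer-valued extremum is e(T(253, 9)) = 28448, which is strictly less than the density bound 256036/9 since 9 ∤ 253 (the parts of T(253, 9) cannot all be equal).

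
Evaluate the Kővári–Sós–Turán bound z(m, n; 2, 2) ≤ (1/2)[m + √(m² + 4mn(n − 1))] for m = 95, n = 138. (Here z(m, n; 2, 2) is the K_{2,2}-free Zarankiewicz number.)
z(95, 138; 2, 2) ≤ (1/2)[95 + √(95² + 4·95·138·137)] = (1/2)[95 + √7193305] = 1388.5169

Kővári–Sós–Turán: let r_1, ..., r_95 be the row sums and z = Σ r_i the total number of 1s. Each pair of columns can share at most one row with both entries 1 (else a 2×2 all-ones block appears), so Σ_i C(r_i, 2) ≤ C(138, 2) = 9453. By convexity Σ_i C(r_i, 2) ≥ 95·C(z/95, 2) = z(z − 95)/(2·95), giving z² − 95z − 95·138·137 ≤ 0 and hence z ≤ (1/2)[95 + √(9025 + 4·1796070)] = (1/2)[95 + √7193305] ≈ (1/2)(95 + 2682.0337) = 1388.5169.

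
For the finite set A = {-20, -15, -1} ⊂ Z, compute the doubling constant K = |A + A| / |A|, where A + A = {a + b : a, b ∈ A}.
K = |A + A| / |A| = 6/3 = 2

Enumerate A + A = {a + b : a, b ∈ A}. With |A| = 3, there are |A|^2 = 9 ordered sum pairs; collecting distinct values, A + A = {-40, -35, -30, -21, -16, -2}, so |A + A| = 6. Thus K = 6/3 = 2. For comparison, the minimum possible |A + A| over all 3-element sets is 2·3 − 1 = 5 (so min K = 5/3), attained only by arithmetic progressions.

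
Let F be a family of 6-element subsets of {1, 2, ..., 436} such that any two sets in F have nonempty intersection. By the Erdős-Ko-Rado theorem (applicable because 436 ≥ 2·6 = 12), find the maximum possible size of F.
max |F| = C(435, 5) = 126837202212

The Erdős-Ko-Rado theorem states: for n ≥ 2k, an intersecting family of k-subsets of an n-element set has size at most C(n − 1, k − 1), with equality for 'star' families {A ⊆ [n] : |A| = k, i ∈ A} (fix an element i). For n = 436, k = 6: C(435, 5) = 126837202212.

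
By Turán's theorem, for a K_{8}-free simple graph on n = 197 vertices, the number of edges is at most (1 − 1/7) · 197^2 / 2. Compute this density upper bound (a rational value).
Turán density bound = (6/7) · 197^2/2 = 116427/7 ≈ 16632.4286

Turán's theorem: ex(n, K_{r+1}) is achieved by the complete r-partite Turán graph T(n, r) with parts as balanced as possible, and is at most (1 − 1/r) · n^2/2. For r = 7, n = 197: the density bound is (6/7) · 38809/2 = 116427/7 ≈ 16632.4286. The integer-valued extremum is e(T(197, 7)) = 16632, which is strictly less than the density bound 116427/7 since 7 ∤ 197 (the parts of T(197, 7) cannot all be equal).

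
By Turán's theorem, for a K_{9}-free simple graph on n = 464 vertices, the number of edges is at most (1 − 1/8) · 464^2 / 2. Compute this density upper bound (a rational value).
Turán density bound = (7/8) · 464^2/2 = 94192

Turán's theorem: ex(n, K_{r+1}) is achieved by the complete r-partite Turán graph T(n, r) with parts as balanced as possible, and is at most (1 − 1/r) · n^2/2. For r = 8, n = 464: the density bound is (7/8) · 215296/2 = 94192. Since 8 ∣ 464, the Turán graph T(464, 8) has parts of equal size 58, and its edge count e(T(464, 8)) = 94192 attains the density bound exactly.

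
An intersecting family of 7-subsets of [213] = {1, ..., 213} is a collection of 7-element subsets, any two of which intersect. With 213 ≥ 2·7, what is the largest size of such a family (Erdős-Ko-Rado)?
max |F| = C(212, 6) = 117404591304

Erdős-Ko-Rado (1961): when n ≥ 2k, max |F| = C(n−1, k−1). The bound is attained by the star {A : i ∈ A} for any fixed i ∈ [n]. Here C(213−1, 7−1) = C(212, 6) = 117404591304.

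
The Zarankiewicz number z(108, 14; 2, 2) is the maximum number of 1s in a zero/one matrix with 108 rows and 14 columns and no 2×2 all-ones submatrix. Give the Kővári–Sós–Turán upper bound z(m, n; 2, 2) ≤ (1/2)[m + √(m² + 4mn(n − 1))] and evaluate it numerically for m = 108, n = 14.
z(108, 14; 2, 2) ≤ (1/2)[108 + √(108² + 4·108·14·13)] = (1/2)[108 + √90288] = 204.2398

Kővári–Sós–Turán: let r_1, ..., r_108 be the row sums and z = Σ r_i the total number of 1s. Each pair of columns can share at most one row with both entries 1 (else a 2×2 all-ones block appears), so Σ_i C(r_i, 2) ≤ C(14, 2) = 91. By convexity Σ_i C(r_i, 2) ≥ 108·C(z/108, 2) = z(z − 108)/(2·108), giving z² − 108z − 108·14·13 ≤ 0 and hence z ≤ (1/2)[108 + √(11664 + 4·19656)] = (1/2)[108 + √90288] ≈ (1/2)(108 + 300.4796) = 204.2398.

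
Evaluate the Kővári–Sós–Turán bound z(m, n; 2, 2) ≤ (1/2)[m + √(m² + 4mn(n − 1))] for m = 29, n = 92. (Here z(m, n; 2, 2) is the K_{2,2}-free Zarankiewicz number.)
z(29, 92; 2, 2) ≤ (1/2)[29 + √(29² + 4·29·92·91)] = (1/2)[29 + √971993] = 507.4485

Kővári–Sós–Turán: let r_1, ..., r_29 be the row sums and z = Σ r_i the total number of 1s. Each pair of columns can share at most one row with both entries 1 (else a 2×2 all-ones block appears), so Σ_i C(r_i, 2) ≤ C(92, 2) = 4186. By convexity Σ_i C(r_i, 2) ≥ 29·C(z/29, 2) = z(z − 29)/(2·29), giving z² − 29z − 29·92·91 ≤ 0 and hence z ≤ (1/2)[29 + √(841 + 4·242788)] = (1/2)[29 + √971993] ≈ (1/2)(29 + 985.8971) = 507.4485.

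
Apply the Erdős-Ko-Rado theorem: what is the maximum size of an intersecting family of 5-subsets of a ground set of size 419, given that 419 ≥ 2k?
max |F| = C(418, 4) = 1253841160

Erdős-Ko-Rado (1961): when n ≥ 2k, max |F| = C(n−1, k−1). The bound is attained by the star {A : i ∈ A} for any fixed i ∈ [n]. Here C(419−1, 5−1) = C(418, 4) = 1253841160.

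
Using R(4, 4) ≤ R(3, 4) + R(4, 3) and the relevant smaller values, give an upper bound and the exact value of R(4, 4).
R(4, 4) ≤ R(3, 4) + R(4, 3) = 9 + 9 = 18; exact value R(4, 4) = 18.

The Erdős–Szekeres recurrence R(r, s) ≤ R(r−1, s) + R(r, s−1) applied to (r, s) = (4, 4) gives
  R(4, 4) ≤ R(3, 4) + R(4, 3) = 9 + 9 = 18.
(Recall R(2, k) = k and R is symmetric.) Here the recurrence bound is tight: a matching lower-bound construction on K_{17} shows R(4, 4) > 17, so R(4, 4) = 18 exactly.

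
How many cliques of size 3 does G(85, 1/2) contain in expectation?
E[# K_3] = C(85, 3) · (1/2)^C(3, 2) = 98770 / 2^3 = 49385/4 = 12346.25

For each 3-subset S of vertices (there are C(85, 3) = 98770 such S), let X_S = 1 if S induces a K_3 (all C(3, 2) = 3 edges present). Then P(X_S = 1) = (1/2)^3 = 1/8. By linearity of expectation, E[# K_3] = C(85, 3) · (1/2)^3 = 98770 / 8 = 49385/4 = 12346.25.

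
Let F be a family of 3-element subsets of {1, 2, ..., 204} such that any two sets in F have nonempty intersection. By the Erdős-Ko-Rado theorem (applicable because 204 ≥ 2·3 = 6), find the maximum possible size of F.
max |F| = C(203, 2) = 20503

The Erdős-Ko-Rado theorem states: for n ≥ 2k, an intersecting family of k-subsets of an n-element set has size at most C(n − 1, k − 1), with equality for 'star' families {A ⊆ [n] : |A| = k, i ∈ A} (fix an element i). For n = 204, k = 3: C(203, 2) = 20503.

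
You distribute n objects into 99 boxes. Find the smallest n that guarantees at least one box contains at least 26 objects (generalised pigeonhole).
n = (26 − 1)·99 + 1 = 2476

By the generalised pigeonhole principle, to guarantee some box contains ≥ r objects we need more than (r − 1) · k objects total. Threshold: n = (r − 1) · k + 1. With r = 26 and k = 99: n = 25 · 99 + 1 = 2475 + 1 = 2476. For n = 2475 = 25 · 99, we can put exactly 25 objects in every box, avoiding 26 in any single one — so 2476 is tight.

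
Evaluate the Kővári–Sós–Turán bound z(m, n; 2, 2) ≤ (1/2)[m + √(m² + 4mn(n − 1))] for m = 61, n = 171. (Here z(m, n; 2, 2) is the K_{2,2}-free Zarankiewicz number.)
z(61, 171; 2, 2) ≤ (1/2)[61 + √(61² + 4·61·171·170)] = (1/2)[61 + √7096801] = 1362.4911

Kővári–Sós–Turán: let r_1, ..., r_61 be the row sums and z = Σ r_i the total number of 1s. Each pair of columns can share at most one row with both entries 1 (else a 2×2 all-ones block appears), so Σ_i C(r_i, 2) ≤ C(171, 2) = 14535. By convexity Σ_i C(r_i, 2) ≥ 61·C(z/61, 2) = z(z − 61)/(2·61), giving z² − 61z − 61·171·170 ≤ 0 and hence z ≤ (1/2)[61 + √(3721 + 4·1773270)] = (1/2)[61 + √7096801] ≈ (1/2)(61 + 2663.9822) = 1362.4911.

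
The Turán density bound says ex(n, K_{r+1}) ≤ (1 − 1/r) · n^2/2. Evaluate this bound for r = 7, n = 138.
Turán density bound = (6/7) · 138^2/2 = 57132/7 ≈ 8161.7143

Turán's theorem: ex(n, K_{r+1}) is achieved by the complete r-partite Turán graph T(n, r) with parts as balanced as possible, and is at most (1 − 1/r) · n^2/2. For r = 7, n = 138: the density bound is (6/7) · 19044/2 = 57132/7 ≈ 8161.7143. The integer-valued extremum is e(T(138, 7)) = 8161, which is strictly less than the density bound 57132/7 since 7 ∤ 138 (the parts of T(138, 7) cannot all be equal).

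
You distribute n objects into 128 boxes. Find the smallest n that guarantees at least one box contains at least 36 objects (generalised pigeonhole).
n = (36 − 1)·128 + 1 = 4481

By the generalised pigeonhole principle, to guarantee some box contains ≥ r objects we need more than (r − 1) · k objects total. Threshold: n = (r − 1) · k + 1. With r = 36 and k = 128: n = 35 · 128 + 1 = 4480 + 1 = 4481. For n = 4480 = 35 · 128, we can put exactly 35 objects in every box, avoiding 36 in any single one — so 4481 is tight.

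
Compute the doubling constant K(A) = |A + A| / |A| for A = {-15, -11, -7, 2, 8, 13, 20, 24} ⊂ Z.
K = |A + A| / |A| = 32/8 = 4

Enumerate A + A = {a + b : a, b ∈ A}. With |A| = 8, there are |A|^2 = 64 ordered sum pairs; collecting distinct values, A + A = {-30, -26, -22, -18, -14, -13, -9, -7, -5, -3, -2, 1, 2, 4, 5, 6, 9, 10, 13, 15, 16, 17, 21, 22, 26, 28, 32, 33, 37, 40, 44, 48}, so |A + A| = 32. Thus K = 32/8 = 4. For comparison, the minimum possible |A + A| over all 8-element sets is 2·8 − 1 = 15 (so min K = 15/8), attained only by arithmetic progressions.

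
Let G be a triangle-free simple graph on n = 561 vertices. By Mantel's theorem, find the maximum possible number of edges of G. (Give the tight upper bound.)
ex(561, K_3) = ⌊561^2/4⌋ = 78680

Mantel (1907): a triangle-free graph on n vertices has at most ⌊n^2/4⌋ edges, with equality for the complete bipartite graph K_{⌊n/2⌋, ⌈n/2⌉}. For n = 561: ⌊561^2/4⌋ = ⌊314721/4⌋ = 78680. The extremal graph is K_{280, 281}, which has 280·281 = 78680 edges.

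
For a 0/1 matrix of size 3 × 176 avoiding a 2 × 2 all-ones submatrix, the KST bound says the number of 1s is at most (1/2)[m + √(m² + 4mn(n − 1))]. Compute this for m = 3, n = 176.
z(3, 176; 2, 2) ≤ (1/2)[3 + √(3² + 4·3·176·175)] = (1/2)[3 + √369609] = 305.4774

Kővári–Sós–Turán: let r_1, ..., r_3 be the row sums and z = Σ r_i the total number of 1s. Each pair of columns can share at most one row with both entries 1 (else a 2×2 all-ones block appears), so Σ_i C(r_i, 2) ≤ C(176, 2) = 15400. By convexity Σ_i C(r_i, 2) ≥ 3·C(z/3, 2) = z(z − 3)/(2·3), giving z² − 3z − 3·176·175 ≤ 0 and hence z ≤ (1/2)[3 + √(9 + 4·92400)] = (1/2)[3 + √369609] ≈ (1/2)(3 + 607.9548) = 305.4774.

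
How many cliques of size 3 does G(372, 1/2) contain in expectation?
E[# K_3] = C(372, 3) · (1/2)^C(3, 2) = 8510740 / 2^3 = 2127685/2 = 1063842.5

For each 3-subset S of vertices (there are C(372, 3) = 8510740 such S), let X_S = 1 if S induces a K_3 (all C(3, 2) = 3 edges present). Then P(X_S = 1) = (1/2)^3 = 1/8. By linearity of expectation, E[# K_3] = C(372, 3) · (1/2)^3 = 8510740 / 8 = 2127685/2 = 1063842.5.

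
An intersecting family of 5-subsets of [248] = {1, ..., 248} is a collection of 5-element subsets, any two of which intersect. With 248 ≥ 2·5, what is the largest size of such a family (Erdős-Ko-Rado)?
max |F| = C(247, 4) = 151348015

The Erdős-Ko-Rado theorem states: for n ≥ 2k, an intersecting family of k-subsets of an n-element set has size at most C(n − 1, k − 1), with equality for 'star' families {A ⊆ [n] : |A| = k, i ∈ A} (fix an element i). For n = 248, k = 5: C(247, 4) = 151348015.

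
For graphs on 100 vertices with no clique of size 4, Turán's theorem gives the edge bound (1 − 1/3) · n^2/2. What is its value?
Turán density bound = (2/3) · 100^2/2 = 10000/3 ≈ 3333.3333

Turán's theorem: ex(n, K_{r+1}) is achieved by the complete r-partite Turán graph T(n, r) with parts as balanced as possible, and is at most (1 − 1/r) · n^2/2. For r = 3, n = 100: the density bound is (2/3) · 10000/2 = 10000/3 ≈ 3333.3333. The integer-valued extremum is e(T(100, 3)) = 3333, which is strictly less than the density bound 10000/3 since 3 ∤ 100 (the parts of T(100, 3) cannot all be equal).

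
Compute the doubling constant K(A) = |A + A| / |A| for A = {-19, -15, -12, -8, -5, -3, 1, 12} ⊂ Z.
K = |A + A| / |A| = 30/8 = 15/4

Enumerate A + A = {a + b : a, b ∈ A}. With |A| = 8, there are |A|^2 = 64 ordered sum pairs; collecting distinct values, A + A = {-38, -34, -31, -30, -27, -24, -23, -22, -20, -18, -17, -16, -15, -14, -13, -11, -10, -8, -7, -6, -4, -3, -2, 0, 2, 4, 7, 9, 13, 24}, so |A + A| = 30. Thus K = 30/8 = 15/4. For comparison, the minimum possible |A + A| over all 8-element sets is 2·8 − 1 = 15 (so min K = 15/8), attained only by arithmetic progressions.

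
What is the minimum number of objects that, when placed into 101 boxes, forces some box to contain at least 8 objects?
n = (8 − 1)·101 + 1 = 708

By the generalised pigeonhole principle, to guarantee some box contains ≥ r objects we need more than (r − 1) · k objects total. Threshold: n = (r − 1) · k + 1. With r = 8 and k = 101: n = 7 · 101 + 1 = 707 + 1 = 708. For n = 707 = 7 · 101, we can put exactly 7 objects in every box, avoiding 8 in any single one — so 708 is tight.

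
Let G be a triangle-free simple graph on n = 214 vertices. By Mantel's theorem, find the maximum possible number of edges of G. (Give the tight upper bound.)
ex(214, K_3) = ⌊214^2/4⌋ = 11449

Mantel (1907): a triangle-free graph on n vertices has at most ⌊n^2/4⌋ edges, with equality for the complete bipartite graph K_{⌊n/2⌋, ⌈n/2⌉}. For n = 214: ⌊214^2/4⌋ = ⌊45796/4⌋ = 11449. The extremal graph is K_{107, 107}, which has 107·107 = 11449 edges.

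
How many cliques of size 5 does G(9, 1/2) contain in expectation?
E[# K_5] = C(9, 5) · (1/2)^C(5, 2) = 126 / 2^10 = 63/512 ≈ 0.123047

For each 5-subset S of vertices (there are C(9, 5) = 126 such S), let X_S = 1 if S induces a K_5 (all C(5, 2) = 10 edges present). Then P(X_S = 1) = (1/2)^10 = 1/1024. By linearity of expectation, E[# K_5] = C(9, 5) · (1/2)^10 = 126 / 1024 = 63/512 ≈ 0.123047.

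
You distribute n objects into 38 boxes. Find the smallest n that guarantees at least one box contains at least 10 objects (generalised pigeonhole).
n = (10 − 1)·38 + 1 = 343

By the generalised pigeonhole principle, to guarantee some box contains ≥ r objects we need more than (r − 1) · k objects total. Threshold: n = (r − 1) · k + 1. With r = 10 and k = 38: n = 9 · 38 + 1 = 342 + 1 = 343. For n = 342 = 9 · 38, we can put exactly 9 objects in every box, avoiding 10 in any single one — so 343 is tight.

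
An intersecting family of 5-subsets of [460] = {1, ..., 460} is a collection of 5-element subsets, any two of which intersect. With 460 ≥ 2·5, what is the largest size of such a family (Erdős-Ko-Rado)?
max |F| = C(459, 4) = 1825357626

The Erdős-Ko-Rado theorem states: for n ≥ 2k, an intersecting family of k-subsets of an n-element set has size at most C(n − 1, k − 1), with equality for 'star' families {A ⊆ [n] : |A| = k, i ∈ A} (fix an element i). For n = 460, k = 5: C(459, 4) = 1825357626.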